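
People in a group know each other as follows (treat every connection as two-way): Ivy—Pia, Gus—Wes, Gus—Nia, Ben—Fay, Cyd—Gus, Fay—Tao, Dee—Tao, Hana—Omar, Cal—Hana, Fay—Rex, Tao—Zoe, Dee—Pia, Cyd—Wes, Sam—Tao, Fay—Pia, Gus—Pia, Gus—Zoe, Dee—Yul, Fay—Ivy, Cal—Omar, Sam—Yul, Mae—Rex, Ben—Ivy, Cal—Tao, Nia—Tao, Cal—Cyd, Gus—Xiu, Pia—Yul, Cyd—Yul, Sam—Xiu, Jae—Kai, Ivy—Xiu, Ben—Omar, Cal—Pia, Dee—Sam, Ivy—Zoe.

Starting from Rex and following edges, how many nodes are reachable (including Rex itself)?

BFS from Rex visits: Rex, Fay, Mae, Ben, Ivy, Pia, Tao, Omar, Xiu, Zoe, Cal, Dee, Gus, Yul, Nia, Sam, Hana, Cyd, Wes
Reachable nodes: 19 of 21 total.

19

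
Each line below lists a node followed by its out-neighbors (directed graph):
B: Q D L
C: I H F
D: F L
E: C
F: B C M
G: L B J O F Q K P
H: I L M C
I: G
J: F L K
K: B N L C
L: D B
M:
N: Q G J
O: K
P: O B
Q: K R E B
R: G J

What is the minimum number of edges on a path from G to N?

2

Level 0: G
Level 1: B, F, J, K, L, O, P, Q
Level 2: C, D, E, M, N, R
Level 3: H, I
N first appears at level 2.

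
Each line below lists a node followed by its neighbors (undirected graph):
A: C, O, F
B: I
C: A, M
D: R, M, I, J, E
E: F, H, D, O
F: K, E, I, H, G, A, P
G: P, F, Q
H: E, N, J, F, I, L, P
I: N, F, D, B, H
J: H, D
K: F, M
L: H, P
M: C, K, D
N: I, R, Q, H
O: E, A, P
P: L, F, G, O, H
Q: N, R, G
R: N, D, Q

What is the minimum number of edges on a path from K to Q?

3

Level 0: K
Level 1: F, M
Level 2: A, C, D, E, G, H, I, P
Level 3: B, J, L, N, O, Q, R
Q first appears at level 3.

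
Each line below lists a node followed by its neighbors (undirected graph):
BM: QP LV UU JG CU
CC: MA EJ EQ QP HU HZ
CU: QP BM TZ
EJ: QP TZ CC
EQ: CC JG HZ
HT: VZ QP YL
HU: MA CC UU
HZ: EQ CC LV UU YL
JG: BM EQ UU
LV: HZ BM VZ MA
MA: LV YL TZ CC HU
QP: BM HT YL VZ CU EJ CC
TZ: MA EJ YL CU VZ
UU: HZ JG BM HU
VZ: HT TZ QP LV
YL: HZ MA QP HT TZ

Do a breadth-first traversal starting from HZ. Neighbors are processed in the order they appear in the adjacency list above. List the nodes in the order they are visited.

HZ → EQ → CC → LV → UU → YL → JG → MA → EJ → QP → HU → BM → VZ → HT → TZ → CU

Visit HZ; enqueue EQ, CC, LV, UU, YL → queue [EQ, CC, LV, UU, YL]
Visit EQ; enqueue JG → queue [CC, LV, UU, YL, JG]
Visit CC; enqueue MA, EJ, QP, HU → queue [LV, UU, YL, JG, MA, EJ, QP, HU]
Visit LV; enqueue BM, VZ → queue [UU, YL, JG, MA, EJ, QP, HU, BM, VZ]
Visit UU → queue [YL, JG, MA, EJ, QP, HU, BM, VZ]
Visit YL; enqueue HT, TZ → queue [JG, MA, EJ, QP, HU, BM, VZ, HT, TZ]
Visit JG → queue [MA, EJ, QP, HU, BM, VZ, HT, TZ]
Visit MA → queue [EJ, QP, HU, BM, VZ, HT, TZ]
Visit EJ → queue [QP, HU, BM, VZ, HT, TZ]
Visit QP; enqueue CU → queue [HU, BM, VZ, HT, TZ, CU]
Visit HU → queue [BM, VZ, HT, TZ, CU]
Visit BM → queue [VZ, HT, TZ, CU]
Visit VZ → queue [HT, TZ, CU]
Visit HT → queue [TZ, CU]
Visit TZ → queue [CU]
Visit CU → queue []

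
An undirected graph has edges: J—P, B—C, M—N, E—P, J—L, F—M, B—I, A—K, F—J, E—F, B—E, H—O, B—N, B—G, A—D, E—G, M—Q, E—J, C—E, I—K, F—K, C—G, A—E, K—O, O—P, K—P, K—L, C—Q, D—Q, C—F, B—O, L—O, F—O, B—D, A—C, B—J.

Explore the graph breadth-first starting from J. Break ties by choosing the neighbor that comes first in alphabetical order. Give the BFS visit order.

J -> B -> E -> F -> L -> P -> C -> D -> G -> I -> N -> O -> A -> K -> M -> Q -> H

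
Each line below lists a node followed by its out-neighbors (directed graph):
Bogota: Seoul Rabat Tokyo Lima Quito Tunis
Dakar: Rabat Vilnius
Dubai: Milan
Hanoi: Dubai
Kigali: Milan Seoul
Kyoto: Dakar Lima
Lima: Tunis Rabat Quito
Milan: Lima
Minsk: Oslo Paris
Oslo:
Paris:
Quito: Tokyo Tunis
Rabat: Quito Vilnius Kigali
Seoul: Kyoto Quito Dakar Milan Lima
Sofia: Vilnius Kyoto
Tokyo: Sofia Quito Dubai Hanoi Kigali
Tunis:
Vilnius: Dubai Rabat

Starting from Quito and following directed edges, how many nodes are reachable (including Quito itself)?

BFS from Quito visits: Quito, Tunis, Tokyo, Sofia, Kigali, Hanoi, Dubai, Vilnius, Kyoto, Seoul, Milan, Rabat, Lima, Dakar
Reachable nodes: 14 of 18 total.

14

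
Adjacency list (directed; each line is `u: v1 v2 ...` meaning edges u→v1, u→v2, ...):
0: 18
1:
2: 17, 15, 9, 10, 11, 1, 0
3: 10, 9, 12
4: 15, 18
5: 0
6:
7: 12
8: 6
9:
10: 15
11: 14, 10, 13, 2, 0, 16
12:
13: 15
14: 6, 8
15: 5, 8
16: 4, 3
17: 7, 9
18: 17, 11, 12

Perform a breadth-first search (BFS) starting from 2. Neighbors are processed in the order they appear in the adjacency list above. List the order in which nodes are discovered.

2 -> 17 -> 15 -> 9 -> 10 -> 11 -> 1 -> 0 -> 7 -> 5 -> 8 -> 14 -> 13 -> 16 -> 18 -> 12 -> 6 -> 4 -> 3

Visit 2; enqueue 17, 15, 9, 10, 11, 1, 0 → queue [17, 15, 9, 10, 11, 1, 0]
Visit 17; enqueue 7 → queue [15, 9, 10, 11, 1, 0, 7]
Visit 15; enqueue 5, 8 → queue [9, 10, 11, 1, 0, 7, 5, 8]
Visit 9 → queue [10, 11, 1, 0, 7, 5, 8]
Visit 10 → queue [11, 1, 0, 7, 5, 8]
Visit 11; enqueue 14, 13, 16 → queue [1, 0, 7, 5, 8, 14, 13, 16]
Visit 1 → queue [0, 7, 5, 8, 14, 13, 16]
Visit 0; enqueue 18 → queue [7, 5, 8, 14, 13, 16, 18]
Visit 7; enqueue 12 → queue [5, 8, 14, 13, 16, 18, 12]
Visit 5 → queue [8, 14, 13, 16, 18, 12]
Visit 8; enqueue 6 → queue [14, 13, 16, 18, 12, 6]
Visit 14 → queue [13, 16, 18, 12, 6]
Visit 13 → queue [16, 18, 12, 6]
Visit 16; enqueue 4, 3 → queue [18, 12, 6, 4, 3]
Visit 18 → queue [12, 6, 4, 3]
Visit 12 → queue [6, 4, 3]
Visit 6 → queue [4, 3]
Visit 4 → queue [3]
Visit 3 → queue []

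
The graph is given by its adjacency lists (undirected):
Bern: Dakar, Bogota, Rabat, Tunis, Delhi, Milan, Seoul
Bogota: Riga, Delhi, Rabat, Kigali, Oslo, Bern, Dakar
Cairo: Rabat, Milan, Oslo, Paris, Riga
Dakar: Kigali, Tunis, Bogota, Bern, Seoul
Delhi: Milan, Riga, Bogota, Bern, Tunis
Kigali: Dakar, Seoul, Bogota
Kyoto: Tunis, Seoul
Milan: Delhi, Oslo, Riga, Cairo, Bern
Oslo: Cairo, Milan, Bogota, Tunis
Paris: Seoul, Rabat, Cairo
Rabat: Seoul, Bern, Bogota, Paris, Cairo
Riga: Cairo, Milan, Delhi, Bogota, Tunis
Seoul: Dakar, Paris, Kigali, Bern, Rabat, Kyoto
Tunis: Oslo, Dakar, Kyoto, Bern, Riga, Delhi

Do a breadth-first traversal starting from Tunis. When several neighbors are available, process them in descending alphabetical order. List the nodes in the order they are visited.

Tunis Riga Oslo Kyoto Delhi Dakar Bern Milan Cairo Bogota Seoul Kigali Rabat Paris

Visit Tunis; enqueue Riga, Oslo, Kyoto, Delhi, Dakar, Bern → queue [Riga, Oslo, Kyoto, Delhi, Dakar, Bern]
Visit Riga; enqueue Milan, Cairo, Bogota → queue [Oslo, Kyoto, Delhi, Dakar, Bern, Milan, Cairo, Bogota]
Visit Oslo → queue [Kyoto, Delhi, Dakar, Bern, Milan, Cairo, Bogota]
Visit Kyoto; enqueue Seoul → queue [Delhi, Dakar, Bern, Milan, Cairo, Bogota, Seoul]
Visit Delhi → queue [Dakar, Bern, Milan, Cairo, Bogota, Seoul]
Visit Dakar; enqueue Kigali → queue [Bern, Milan, Cairo, Bogota, Seoul, Kigali]
Visit Bern; enqueue Rabat → queue [Milan, Cairo, Bogota, Seoul, Kigali, Rabat]
Visit Milan → queue [Cairo, Bogota, Seoul, Kigali, Rabat]
Visit Cairo; enqueue Paris → queue [Bogota, Seoul, Kigali, Rabat, Paris]
Visit Bogota → queue [Seoul, Kigali, Rabat, Paris]
Visit Seoul → queue [Kigali, Rabat, Paris]
Visit Kigali → queue [Rabat, Paris]
Visit Rabat → queue [Paris]
Visit Paris → queue []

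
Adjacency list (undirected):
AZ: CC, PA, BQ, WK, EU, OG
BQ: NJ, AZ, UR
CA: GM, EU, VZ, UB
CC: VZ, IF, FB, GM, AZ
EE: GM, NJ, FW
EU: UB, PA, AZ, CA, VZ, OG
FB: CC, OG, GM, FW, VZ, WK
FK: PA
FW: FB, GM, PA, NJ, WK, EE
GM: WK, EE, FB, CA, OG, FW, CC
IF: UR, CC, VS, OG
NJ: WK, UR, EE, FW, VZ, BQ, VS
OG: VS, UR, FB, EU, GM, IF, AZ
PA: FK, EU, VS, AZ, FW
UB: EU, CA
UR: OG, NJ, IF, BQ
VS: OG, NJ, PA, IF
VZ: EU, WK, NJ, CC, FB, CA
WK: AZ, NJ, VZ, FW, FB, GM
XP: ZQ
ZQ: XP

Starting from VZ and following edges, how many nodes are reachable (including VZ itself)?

BFS from VZ visits: VZ, EU, WK, NJ, CC, FB, CA, UB, PA, AZ, OG, FW, GM, UR, EE, BQ, VS, IF, FK
Reachable nodes: 19 of 21 total.

19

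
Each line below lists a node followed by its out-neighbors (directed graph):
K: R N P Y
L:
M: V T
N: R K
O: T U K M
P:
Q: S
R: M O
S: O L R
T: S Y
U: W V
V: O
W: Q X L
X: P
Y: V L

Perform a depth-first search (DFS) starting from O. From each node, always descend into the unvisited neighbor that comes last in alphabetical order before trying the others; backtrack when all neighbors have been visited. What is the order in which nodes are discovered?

Visit O
O → U
U → W
W → X
X → P
W → Q
Q → S
S → R
R → M
M → V
M → T
T → Y
Y → L
O → K
K → N

O, U, W, X, P, Q, S, R, M, V, T, Y, L, K, N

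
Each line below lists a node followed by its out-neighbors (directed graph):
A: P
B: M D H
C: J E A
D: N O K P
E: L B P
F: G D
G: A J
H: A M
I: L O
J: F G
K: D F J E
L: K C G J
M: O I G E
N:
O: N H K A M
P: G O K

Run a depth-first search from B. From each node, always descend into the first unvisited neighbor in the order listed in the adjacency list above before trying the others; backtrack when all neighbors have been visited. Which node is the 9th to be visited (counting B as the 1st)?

Visit B
B → M
M → O
O → N
O → H
H → A
A → P
P → G
G → J
J → F
F → D
D → K
K → E
E → L
L → C
M → I

Visit order: B, M, O, N, H, A, P, G, J, F, D, K, E, L, C, I

J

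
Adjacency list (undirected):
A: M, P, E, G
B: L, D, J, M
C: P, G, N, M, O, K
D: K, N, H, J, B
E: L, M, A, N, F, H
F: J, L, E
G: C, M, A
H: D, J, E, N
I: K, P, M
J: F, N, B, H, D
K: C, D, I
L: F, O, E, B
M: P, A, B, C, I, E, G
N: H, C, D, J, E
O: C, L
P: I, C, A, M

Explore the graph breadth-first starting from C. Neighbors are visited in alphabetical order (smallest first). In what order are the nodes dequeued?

C -> G -> K -> M -> N -> O -> P -> A -> D -> I -> B -> E -> H -> J -> L -> F

Visit C; enqueue G, K, M, N, O, P → queue [G, K, M, N, O, P]
Visit G; enqueue A → queue [K, M, N, O, P, A]
Visit K; enqueue D, I → queue [M, N, O, P, A, D, I]
Visit M; enqueue B, E → queue [N, O, P, A, D, I, B, E]
Visit N; enqueue H, J → queue [O, P, A, D, I, B, E, H, J]
Visit O; enqueue L → queue [P, A, D, I, B, E, H, J, L]
Visit P → queue [A, D, I, B, E, H, J, L]
Visit A → queue [D, I, B, E, H, J, L]
Visit D → queue [I, B, E, H, J, L]
Visit I → queue [B, E, H, J, L]
Visit B → queue [E, H, J, L]
Visit E; enqueue F → queue [H, J, L, F]
Visit H → queue [J, L, F]
Visit J → queue [L, F]
Visit L → queue [F]
Visit F → queue []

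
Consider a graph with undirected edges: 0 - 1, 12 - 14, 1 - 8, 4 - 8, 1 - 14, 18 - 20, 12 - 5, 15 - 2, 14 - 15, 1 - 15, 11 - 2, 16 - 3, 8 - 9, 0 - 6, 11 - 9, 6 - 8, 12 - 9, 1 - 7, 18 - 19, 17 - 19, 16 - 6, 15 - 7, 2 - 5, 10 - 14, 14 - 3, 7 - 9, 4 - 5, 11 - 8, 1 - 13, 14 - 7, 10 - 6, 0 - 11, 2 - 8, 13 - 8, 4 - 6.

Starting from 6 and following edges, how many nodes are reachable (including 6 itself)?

BFS from 6 visits: 6, 0, 4, 8, 10, 16, 1, 11, 5, 2, 9, 13, 14, 3, 7, 15, 12
Reachable nodes: 17 of 21 total.

17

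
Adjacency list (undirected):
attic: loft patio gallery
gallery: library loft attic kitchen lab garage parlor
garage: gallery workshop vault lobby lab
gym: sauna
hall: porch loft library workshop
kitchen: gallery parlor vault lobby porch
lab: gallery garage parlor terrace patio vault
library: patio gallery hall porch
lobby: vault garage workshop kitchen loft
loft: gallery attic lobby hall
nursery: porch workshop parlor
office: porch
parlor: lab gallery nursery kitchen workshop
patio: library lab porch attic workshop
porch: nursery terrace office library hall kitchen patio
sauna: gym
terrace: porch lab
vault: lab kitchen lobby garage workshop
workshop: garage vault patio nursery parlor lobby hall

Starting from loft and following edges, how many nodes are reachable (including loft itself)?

17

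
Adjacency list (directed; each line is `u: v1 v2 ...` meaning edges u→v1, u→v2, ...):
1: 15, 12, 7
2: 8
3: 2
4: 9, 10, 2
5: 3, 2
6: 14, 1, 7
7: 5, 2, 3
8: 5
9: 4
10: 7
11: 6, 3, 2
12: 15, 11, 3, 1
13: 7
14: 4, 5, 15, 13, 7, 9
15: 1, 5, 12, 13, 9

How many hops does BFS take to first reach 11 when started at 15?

Level 0: 15
Level 1: 1, 5, 9, 12, 13
Level 2: 2, 3, 4, 7, 11
Level 3: 6, 8, 10
Level 4: 14
11 first appears at level 2.

2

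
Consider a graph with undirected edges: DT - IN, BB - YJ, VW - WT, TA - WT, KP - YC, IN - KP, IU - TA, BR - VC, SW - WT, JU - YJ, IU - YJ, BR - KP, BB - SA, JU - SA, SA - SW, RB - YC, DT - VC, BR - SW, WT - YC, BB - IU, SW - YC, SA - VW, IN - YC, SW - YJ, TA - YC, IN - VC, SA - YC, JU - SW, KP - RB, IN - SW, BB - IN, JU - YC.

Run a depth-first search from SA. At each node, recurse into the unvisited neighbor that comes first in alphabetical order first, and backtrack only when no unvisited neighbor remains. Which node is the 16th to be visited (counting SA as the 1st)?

VW

Visit SA
SA → BB
BB → IN
IN → DT
DT → VC
VC → BR
BR → KP
KP → RB
RB → YC
YC → JU
JU → SW
SW → WT
WT → TA
TA → IU
IU → YJ
WT → VW

Visit order: SA, BB, IN, DT, VC, BR, KP, RB, YC, JU, SW, WT, TA, IU, YJ, VW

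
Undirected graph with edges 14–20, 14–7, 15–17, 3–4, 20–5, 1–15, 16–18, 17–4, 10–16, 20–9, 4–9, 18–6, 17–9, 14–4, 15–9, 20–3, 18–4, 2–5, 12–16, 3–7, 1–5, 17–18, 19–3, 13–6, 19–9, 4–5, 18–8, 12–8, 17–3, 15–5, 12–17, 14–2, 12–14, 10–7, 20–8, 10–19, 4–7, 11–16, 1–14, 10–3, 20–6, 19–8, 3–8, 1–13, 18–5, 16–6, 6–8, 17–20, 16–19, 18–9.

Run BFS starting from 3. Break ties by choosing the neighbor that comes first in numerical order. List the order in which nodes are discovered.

Visit 3; enqueue 4, 7, 8, 10, 17, 19, 20 → queue [4, 7, 8, 10, 17, 19, 20]
Visit 4; enqueue 5, 9, 14, 18 → queue [7, 8, 10, 17, 19, 20, 5, 9, 14, 18]
Visit 7 → queue [8, 10, 17, 19, 20, 5, 9, 14, 18]
Visit 8; enqueue 6, 12 → queue [10, 17, 19, 20, 5, 9, 14, 18, 6, 12]
Visit 10; enqueue 16 → queue [17, 19, 20, 5, 9, 14, 18, 6, 12, 16]
Visit 17; enqueue 15 → queue [19, 20, 5, 9, 14, 18, 6, 12, 16, 15]
Visit 19 → queue [20, 5, 9, 14, 18, 6, 12, 16, 15]
Visit 20 → queue [5, 9, 14, 18, 6, 12, 16, 15]
Visit 5; enqueue 1, 2 → queue [9, 14, 18, 6, 12, 16, 15, 1, 2]
Visit 9 → queue [14, 18, 6, 12, 16, 15, 1, 2]
Visit 14 → queue [18, 6, 12, 16, 15, 1, 2]
Visit 18 → queue [6, 12, 16, 15, 1, 2]
Visit 6; enqueue 13 → queue [12, 16, 15, 1, 2, 13]
Visit 12 → queue [16, 15, 1, 2, 13]
Visit 16; enqueue 11 → queue [15, 1, 2, 13, 11]
Visit 15 → queue [1, 2, 13, 11]
Visit 1 → queue [2, 13, 11]
Visit 2 → queue [13, 11]
Visit 13 → queue [11]
Visit 11 → queue []

3, 4, 7, 8, 10, 17, 19, 20, 5, 9, 14, 18, 6, 12, 16, 15, 1, 2, 13, 11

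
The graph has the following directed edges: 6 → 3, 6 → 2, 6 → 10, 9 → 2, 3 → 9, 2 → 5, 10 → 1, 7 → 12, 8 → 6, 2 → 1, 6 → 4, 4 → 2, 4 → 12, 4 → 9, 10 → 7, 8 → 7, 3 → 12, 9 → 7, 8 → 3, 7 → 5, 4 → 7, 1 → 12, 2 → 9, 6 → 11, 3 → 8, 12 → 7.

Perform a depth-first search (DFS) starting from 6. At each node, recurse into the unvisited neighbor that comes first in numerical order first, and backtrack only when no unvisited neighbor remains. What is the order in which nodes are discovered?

6 → 2 → 1 → 12 → 7 → 5 → 9 → 3 → 8 → 4 → 10 → 11

Visit 6
6 → 2
2 → 1
1 → 12
12 → 7
7 → 5
2 → 9
6 → 3
3 → 8
6 → 4
6 → 10
6 → 11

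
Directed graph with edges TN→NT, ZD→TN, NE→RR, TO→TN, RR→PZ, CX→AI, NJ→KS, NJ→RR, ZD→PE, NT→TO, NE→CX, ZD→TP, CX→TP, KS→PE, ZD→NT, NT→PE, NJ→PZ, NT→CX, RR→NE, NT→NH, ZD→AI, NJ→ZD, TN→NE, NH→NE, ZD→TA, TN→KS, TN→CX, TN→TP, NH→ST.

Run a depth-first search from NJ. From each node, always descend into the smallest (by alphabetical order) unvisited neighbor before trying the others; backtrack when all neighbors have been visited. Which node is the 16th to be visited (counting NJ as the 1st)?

TA

Visit NJ
NJ → KS
KS → PE
NJ → PZ
NJ → RR
RR → NE
NE → CX
CX → AI
CX → TP
NJ → ZD
ZD → NT
NT → NH
NH → ST
NT → TO
TO → TN
ZD → TA

Visit order: NJ, KS, PE, PZ, RR, NE, CX, AI, TP, ZD, NT, NH, ST, TO, TN, TA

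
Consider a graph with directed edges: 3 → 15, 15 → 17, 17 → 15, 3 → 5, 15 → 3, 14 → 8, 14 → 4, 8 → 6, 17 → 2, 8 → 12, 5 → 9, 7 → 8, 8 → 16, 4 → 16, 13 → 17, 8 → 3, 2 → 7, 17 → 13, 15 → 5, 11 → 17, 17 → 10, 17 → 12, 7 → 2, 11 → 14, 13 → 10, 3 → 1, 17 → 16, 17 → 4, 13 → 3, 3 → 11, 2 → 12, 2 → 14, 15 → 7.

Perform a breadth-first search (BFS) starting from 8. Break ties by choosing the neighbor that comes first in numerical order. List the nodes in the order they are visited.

Visit 8; enqueue 3, 6, 12, 16 → queue [3, 6, 12, 16]
Visit 3; enqueue 1, 5, 11, 15 → queue [6, 12, 16, 1, 5, 11, 15]
Visit 6 → queue [12, 16, 1, 5, 11, 15]
Visit 12 → queue [16, 1, 5, 11, 15]
Visit 16 → queue [1, 5, 11, 15]
Visit 1 → queue [5, 11, 15]
Visit 5; enqueue 9 → queue [11, 15, 9]
Visit 11; enqueue 14, 17 → queue [15, 9, 14, 17]
Visit 15; enqueue 7 → queue [9, 14, 17, 7]
Visit 9 → queue [14, 17, 7]
Visit 14; enqueue 4 → queue [17, 7, 4]
Visit 17; enqueue 2, 10, 13 → queue [7, 4, 2, 10, 13]
Visit 7 → queue [4, 2, 10, 13]
Visit 4 → queue [2, 10, 13]
Visit 2 → queue [10, 13]
Visit 10 → queue [13]
Visit 13 → queue []

8, 3, 6, 12, 16, 1, 5, 11, 15, 9, 14, 17, 7, 4, 2, 10, 13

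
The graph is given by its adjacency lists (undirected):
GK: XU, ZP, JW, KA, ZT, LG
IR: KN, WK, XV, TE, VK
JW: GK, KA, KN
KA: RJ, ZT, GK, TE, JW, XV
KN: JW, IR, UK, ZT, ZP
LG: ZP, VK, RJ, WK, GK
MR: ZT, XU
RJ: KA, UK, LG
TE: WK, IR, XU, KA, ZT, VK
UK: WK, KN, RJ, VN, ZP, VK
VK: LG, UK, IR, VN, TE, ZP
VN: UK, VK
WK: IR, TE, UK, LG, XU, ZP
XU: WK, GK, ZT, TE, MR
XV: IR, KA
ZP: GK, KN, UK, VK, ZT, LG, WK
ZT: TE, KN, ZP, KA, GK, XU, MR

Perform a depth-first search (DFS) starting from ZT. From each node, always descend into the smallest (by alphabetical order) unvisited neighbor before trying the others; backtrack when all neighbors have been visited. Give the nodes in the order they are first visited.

ZT → GK → JW → KA → RJ → LG → VK → IR → KN → UK → VN → WK → TE → XU → MR → ZP → XV

Visit ZT
ZT → GK
GK → JW
JW → KA
KA → RJ
RJ → LG
LG → VK
VK → IR
IR → KN
KN → UK
UK → VN
UK → WK
WK → TE
TE → XU
XU → MR
WK → ZP
IR → XV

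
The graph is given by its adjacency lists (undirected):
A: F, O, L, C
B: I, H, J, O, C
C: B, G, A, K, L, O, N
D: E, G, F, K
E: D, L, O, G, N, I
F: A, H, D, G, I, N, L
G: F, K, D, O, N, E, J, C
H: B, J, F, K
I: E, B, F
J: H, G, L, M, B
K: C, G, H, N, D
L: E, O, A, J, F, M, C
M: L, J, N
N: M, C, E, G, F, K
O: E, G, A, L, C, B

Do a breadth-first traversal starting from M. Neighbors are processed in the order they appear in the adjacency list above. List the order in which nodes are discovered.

M -> L -> J -> N -> E -> O -> A -> F -> C -> H -> G -> B -> K -> D -> I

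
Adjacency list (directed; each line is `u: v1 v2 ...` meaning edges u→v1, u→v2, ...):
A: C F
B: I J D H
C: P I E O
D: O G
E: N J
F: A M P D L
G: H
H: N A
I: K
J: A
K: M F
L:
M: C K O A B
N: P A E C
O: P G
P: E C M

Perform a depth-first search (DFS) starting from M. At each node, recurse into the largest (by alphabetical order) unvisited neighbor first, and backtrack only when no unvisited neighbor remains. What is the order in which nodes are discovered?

Visit M
M → O
O → P
P → E
E → N
N → C
C → I
I → K
K → F
F → L
F → D
D → G
G → H
H → A
E → J
M → B

M, O, P, E, N, C, I, K, F, L, D, G, H, A, J, B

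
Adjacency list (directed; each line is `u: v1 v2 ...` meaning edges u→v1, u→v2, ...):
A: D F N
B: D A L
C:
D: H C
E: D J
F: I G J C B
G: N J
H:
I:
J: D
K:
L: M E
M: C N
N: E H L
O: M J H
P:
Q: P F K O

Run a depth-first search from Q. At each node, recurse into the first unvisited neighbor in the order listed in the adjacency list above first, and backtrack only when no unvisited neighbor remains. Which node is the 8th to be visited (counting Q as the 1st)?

D

Visit Q
Q → P
Q → F
F → I
F → G
G → N
N → E
E → D
D → H
D → C
E → J
N → L
L → M
F → B
B → A
Q → K
Q → O

Visit order: Q, P, F, I, G, N, E, D, H, C, J, L, M, B, A, K, O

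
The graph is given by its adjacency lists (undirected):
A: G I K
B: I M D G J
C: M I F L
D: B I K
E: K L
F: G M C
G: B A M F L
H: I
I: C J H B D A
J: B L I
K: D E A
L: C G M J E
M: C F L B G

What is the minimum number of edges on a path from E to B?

3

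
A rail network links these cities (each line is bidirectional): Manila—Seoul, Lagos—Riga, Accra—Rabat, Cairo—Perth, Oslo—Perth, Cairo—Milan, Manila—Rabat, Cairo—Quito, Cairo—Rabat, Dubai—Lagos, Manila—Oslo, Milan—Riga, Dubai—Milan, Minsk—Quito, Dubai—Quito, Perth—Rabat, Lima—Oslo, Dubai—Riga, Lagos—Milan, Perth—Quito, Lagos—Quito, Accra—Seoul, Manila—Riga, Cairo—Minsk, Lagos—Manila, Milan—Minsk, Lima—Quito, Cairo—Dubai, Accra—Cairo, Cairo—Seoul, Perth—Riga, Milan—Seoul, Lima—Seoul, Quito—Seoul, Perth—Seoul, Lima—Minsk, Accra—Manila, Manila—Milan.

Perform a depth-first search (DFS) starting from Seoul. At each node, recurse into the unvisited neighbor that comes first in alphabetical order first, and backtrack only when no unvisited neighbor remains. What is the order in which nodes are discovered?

Seoul -> Accra -> Cairo -> Dubai -> Lagos -> Manila -> Milan -> Minsk -> Lima -> Oslo -> Perth -> Quito -> Rabat -> Riga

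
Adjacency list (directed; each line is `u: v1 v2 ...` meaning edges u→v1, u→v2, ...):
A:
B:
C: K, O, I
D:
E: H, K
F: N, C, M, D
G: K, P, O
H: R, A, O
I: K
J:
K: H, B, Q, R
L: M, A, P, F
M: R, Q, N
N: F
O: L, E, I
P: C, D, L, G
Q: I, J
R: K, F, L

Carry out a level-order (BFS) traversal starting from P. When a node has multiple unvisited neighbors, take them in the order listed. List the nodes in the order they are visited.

P, C, D, L, G, K, O, I, M, A, F, H, B, Q, R, E, N, J

Visit P; enqueue C, D, L, G → queue [C, D, L, G]
Visit C; enqueue K, O, I → queue [D, L, G, K, O, I]
Visit D → queue [L, G, K, O, I]
Visit L; enqueue M, A, F → queue [G, K, O, I, M, A, F]
Visit G → queue [K, O, I, M, A, F]
Visit K; enqueue H, B, Q, R → queue [O, I, M, A, F, H, B, Q, R]
Visit O; enqueue E → queue [I, M, A, F, H, B, Q, R, E]
Visit I → queue [M, A, F, H, B, Q, R, E]
Visit M; enqueue N → queue [A, F, H, B, Q, R, E, N]
Visit A → queue [F, H, B, Q, R, E, N]
Visit F → queue [H, B, Q, R, E, N]
Visit H → queue [B, Q, R, E, N]
Visit B → queue [Q, R, E, N]
Visit Q; enqueue J → queue [R, E, N, J]
Visit R → queue [E, N, J]
Visit E → queue [N, J]
Visit N → queue [J]
Visit J → queue []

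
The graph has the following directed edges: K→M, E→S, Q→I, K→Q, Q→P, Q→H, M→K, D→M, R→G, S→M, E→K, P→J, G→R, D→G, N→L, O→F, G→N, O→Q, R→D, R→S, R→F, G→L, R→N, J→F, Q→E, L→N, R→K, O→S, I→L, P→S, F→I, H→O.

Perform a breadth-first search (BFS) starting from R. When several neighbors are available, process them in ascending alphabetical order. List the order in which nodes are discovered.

Visit R; enqueue D, F, G, K, N, S → queue [D, F, G, K, N, S]
Visit D; enqueue M → queue [F, G, K, N, S, M]
Visit F; enqueue I → queue [G, K, N, S, M, I]
Visit G; enqueue L → queue [K, N, S, M, I, L]
Visit K; enqueue Q → queue [N, S, M, I, L, Q]
Visit N → queue [S, M, I, L, Q]
Visit S → queue [M, I, L, Q]
Visit M → queue [I, L, Q]
Visit I → queue [L, Q]
Visit L → queue [Q]
Visit Q; enqueue E, H, P → queue [E, H, P]
Visit E → queue [H, P]
Visit H; enqueue O → queue [P, O]
Visit P; enqueue J → queue [O, J]
Visit O → queue [J]
Visit J → queue []

R -> D -> F -> G -> K -> N -> S -> M -> I -> L -> Q -> E -> H -> P -> O -> J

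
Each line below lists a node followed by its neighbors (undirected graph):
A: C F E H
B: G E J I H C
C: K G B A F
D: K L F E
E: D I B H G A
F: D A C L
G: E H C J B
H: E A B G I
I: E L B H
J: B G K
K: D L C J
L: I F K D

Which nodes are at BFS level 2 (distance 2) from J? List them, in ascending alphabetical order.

C, D, E, H, I, L

Level 0: J
Level 1: B, G, K
Level 2: C, D, E, H, I, L
Level 3: A, F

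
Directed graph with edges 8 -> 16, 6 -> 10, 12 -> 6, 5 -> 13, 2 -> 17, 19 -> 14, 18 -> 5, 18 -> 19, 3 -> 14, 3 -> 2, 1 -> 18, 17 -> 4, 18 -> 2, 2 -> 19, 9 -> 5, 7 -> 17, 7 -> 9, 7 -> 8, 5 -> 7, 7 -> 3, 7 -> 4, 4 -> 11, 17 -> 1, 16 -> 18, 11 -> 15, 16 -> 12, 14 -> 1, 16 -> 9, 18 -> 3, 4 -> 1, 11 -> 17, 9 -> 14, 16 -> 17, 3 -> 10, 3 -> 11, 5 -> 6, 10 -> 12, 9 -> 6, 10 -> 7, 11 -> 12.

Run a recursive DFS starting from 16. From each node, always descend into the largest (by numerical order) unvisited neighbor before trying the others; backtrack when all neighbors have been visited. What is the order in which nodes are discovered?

16, 18, 19, 14, 1, 5, 13, 7, 17, 4, 11, 15, 12, 6, 10, 9, 8, 3, 2

Visit 16
16 → 18
18 → 19
19 → 14
14 → 1
18 → 5
5 → 13
5 → 7
7 → 17
17 → 4
4 → 11
11 → 15
11 → 12
12 → 6
6 → 10
7 → 9
7 → 8
7 → 3
3 → 2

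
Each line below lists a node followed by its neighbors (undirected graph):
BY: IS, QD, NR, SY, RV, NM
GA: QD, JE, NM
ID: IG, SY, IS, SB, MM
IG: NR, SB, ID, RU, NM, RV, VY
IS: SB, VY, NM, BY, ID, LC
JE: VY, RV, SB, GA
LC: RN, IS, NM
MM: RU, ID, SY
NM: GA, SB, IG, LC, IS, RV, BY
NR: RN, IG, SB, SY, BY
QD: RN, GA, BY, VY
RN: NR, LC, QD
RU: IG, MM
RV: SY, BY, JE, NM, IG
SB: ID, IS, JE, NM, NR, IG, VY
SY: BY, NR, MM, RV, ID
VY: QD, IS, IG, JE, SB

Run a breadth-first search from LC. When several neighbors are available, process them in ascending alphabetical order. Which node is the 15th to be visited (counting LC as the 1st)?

Visit LC; enqueue IS, NM, RN → queue [IS, NM, RN]
Visit IS; enqueue BY, ID, SB, VY → queue [NM, RN, BY, ID, SB, VY]
Visit NM; enqueue GA, IG, RV → queue [RN, BY, ID, SB, VY, GA, IG, RV]
Visit RN; enqueue NR, QD → queue [BY, ID, SB, VY, GA, IG, RV, NR, QD]
Visit BY; enqueue SY → queue [ID, SB, VY, GA, IG, RV, NR, QD, SY]
Visit ID; enqueue MM → queue [SB, VY, GA, IG, RV, NR, QD, SY, MM]
Visit SB; enqueue JE → queue [VY, GA, IG, RV, NR, QD, SY, MM, JE]
Visit VY → queue [GA, IG, RV, NR, QD, SY, MM, JE]
Visit GA → queue [IG, RV, NR, QD, SY, MM, JE]
Visit IG; enqueue RU → queue [RV, NR, QD, SY, MM, JE, RU]
Visit RV → queue [NR, QD, SY, MM, JE, RU]
Visit NR → queue [QD, SY, MM, JE, RU]
Visit QD → queue [SY, MM, JE, RU]
Visit SY → queue [MM, JE, RU]
Visit MM → queue [JE, RU]
Visit JE → queue [RU]
Visit RU → queue []

Visit order: LC, IS, NM, RN, BY, ID, SB, VY, GA, IG, RV, NR, QD, SY, MM, JE, RU

MM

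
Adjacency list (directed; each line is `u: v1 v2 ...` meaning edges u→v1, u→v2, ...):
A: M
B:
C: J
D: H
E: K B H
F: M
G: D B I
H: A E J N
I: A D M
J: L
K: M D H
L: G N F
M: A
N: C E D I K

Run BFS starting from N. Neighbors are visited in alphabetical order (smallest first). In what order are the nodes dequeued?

Visit N; enqueue C, D, E, I, K → queue [C, D, E, I, K]
Visit C; enqueue J → queue [D, E, I, K, J]
Visit D; enqueue H → queue [E, I, K, J, H]
Visit E; enqueue B → queue [I, K, J, H, B]
Visit I; enqueue A, M → queue [K, J, H, B, A, M]
Visit K → queue [J, H, B, A, M]
Visit J; enqueue L → queue [H, B, A, M, L]
Visit H → queue [B, A, M, L]
Visit B → queue [A, M, L]
Visit A → queue [M, L]
Visit M → queue [L]
Visit L; enqueue F, G → queue [F, G]
Visit F → queue [G]
Visit G → queue []

N → C → D → E → I → K → J → H → B → A → M → L → F → G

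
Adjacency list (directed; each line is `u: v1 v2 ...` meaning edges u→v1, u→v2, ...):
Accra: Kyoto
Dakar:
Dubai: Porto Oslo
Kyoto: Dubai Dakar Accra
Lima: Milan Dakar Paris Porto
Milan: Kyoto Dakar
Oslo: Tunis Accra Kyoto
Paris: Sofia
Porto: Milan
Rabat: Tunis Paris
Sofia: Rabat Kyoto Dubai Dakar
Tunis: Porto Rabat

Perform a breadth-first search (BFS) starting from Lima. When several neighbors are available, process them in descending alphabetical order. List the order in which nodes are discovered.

Visit Lima; enqueue Porto, Paris, Milan, Dakar → queue [Porto, Paris, Milan, Dakar]
Visit Porto → queue [Paris, Milan, Dakar]
Visit Paris; enqueue Sofia → queue [Milan, Dakar, Sofia]
Visit Milan; enqueue Kyoto → queue [Dakar, Sofia, Kyoto]
Visit Dakar → queue [Sofia, Kyoto]
Visit Sofia; enqueue Rabat, Dubai → queue [Kyoto, Rabat, Dubai]
Visit Kyoto; enqueue Accra → queue [Rabat, Dubai, Accra]
Visit Rabat; enqueue Tunis → queue [Dubai, Accra, Tunis]
Visit Dubai; enqueue Oslo → queue [Accra, Tunis, Oslo]
Visit Accra → queue [Tunis, Oslo]
Visit Tunis → queue [Oslo]
Visit Oslo → queue []

Lima → Porto → Paris → Milan → Dakar → Sofia → Kyoto → Rabat → Dubai → Accra → Tunis → Oslo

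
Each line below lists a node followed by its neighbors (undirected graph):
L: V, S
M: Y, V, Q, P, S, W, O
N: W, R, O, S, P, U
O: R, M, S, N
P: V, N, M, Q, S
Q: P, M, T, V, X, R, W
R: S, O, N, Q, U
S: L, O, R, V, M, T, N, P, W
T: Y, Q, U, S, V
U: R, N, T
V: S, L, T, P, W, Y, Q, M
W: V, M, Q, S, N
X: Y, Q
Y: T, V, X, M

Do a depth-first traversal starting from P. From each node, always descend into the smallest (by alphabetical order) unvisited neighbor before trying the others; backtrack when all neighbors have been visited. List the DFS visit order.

P, M, O, N, R, Q, T, S, L, V, W, Y, X, U

Visit P
P → M
M → O
O → N
N → R
R → Q
Q → T
T → S
S → L
L → V
V → W
V → Y
Y → X
T → U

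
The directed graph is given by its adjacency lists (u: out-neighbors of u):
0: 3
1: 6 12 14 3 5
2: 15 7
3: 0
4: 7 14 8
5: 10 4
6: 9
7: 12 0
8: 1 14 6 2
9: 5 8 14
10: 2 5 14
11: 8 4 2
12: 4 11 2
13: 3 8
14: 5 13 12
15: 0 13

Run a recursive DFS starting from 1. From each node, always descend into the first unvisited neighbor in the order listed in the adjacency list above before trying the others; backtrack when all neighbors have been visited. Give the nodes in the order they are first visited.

Visit 1
1 → 6
6 → 9
9 → 5
5 → 10
10 → 2
2 → 15
15 → 0
0 → 3
15 → 13
13 → 8
8 → 14
14 → 12
12 → 4
4 → 7
12 → 11

1 -> 6 -> 9 -> 5 -> 10 -> 2 -> 15 -> 0 -> 3 -> 13 -> 8 -> 14 -> 12 -> 4 -> 7 -> 11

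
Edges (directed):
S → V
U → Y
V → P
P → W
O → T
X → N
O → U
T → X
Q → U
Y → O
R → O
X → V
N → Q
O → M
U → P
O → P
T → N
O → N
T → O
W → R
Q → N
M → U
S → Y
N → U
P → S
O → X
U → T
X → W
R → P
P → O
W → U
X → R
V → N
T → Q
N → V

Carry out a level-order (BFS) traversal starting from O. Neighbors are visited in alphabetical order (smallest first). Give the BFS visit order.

Visit O; enqueue M, N, P, T, U, X → queue [M, N, P, T, U, X]
Visit M → queue [N, P, T, U, X]
Visit N; enqueue Q, V → queue [P, T, U, X, Q, V]
Visit P; enqueue S, W → queue [T, U, X, Q, V, S, W]
Visit T → queue [U, X, Q, V, S, W]
Visit U; enqueue Y → queue [X, Q, V, S, W, Y]
Visit X; enqueue R → queue [Q, V, S, W, Y, R]
Visit Q → queue [V, S, W, Y, R]
Visit V → queue [S, W, Y, R]
Visit S → queue [W, Y, R]
Visit W → queue [Y, R]
Visit Y → queue [R]
Visit R → queue []

O, M, N, P, T, U, X, Q, V, S, W, Y, R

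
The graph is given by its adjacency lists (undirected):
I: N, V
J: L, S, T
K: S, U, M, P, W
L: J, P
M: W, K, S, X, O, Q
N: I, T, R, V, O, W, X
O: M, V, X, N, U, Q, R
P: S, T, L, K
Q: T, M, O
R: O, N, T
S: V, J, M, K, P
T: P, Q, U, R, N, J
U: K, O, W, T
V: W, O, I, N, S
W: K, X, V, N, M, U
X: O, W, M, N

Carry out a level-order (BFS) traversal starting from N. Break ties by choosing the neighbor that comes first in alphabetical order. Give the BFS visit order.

Visit N; enqueue I, O, R, T, V, W, X → queue [I, O, R, T, V, W, X]
Visit I → queue [O, R, T, V, W, X]
Visit O; enqueue M, Q, U → queue [R, T, V, W, X, M, Q, U]
Visit R → queue [T, V, W, X, M, Q, U]
Visit T; enqueue J, P → queue [V, W, X, M, Q, U, J, P]
Visit V; enqueue S → queue [W, X, M, Q, U, J, P, S]
Visit W; enqueue K → queue [X, M, Q, U, J, P, S, K]
Visit X → queue [M, Q, U, J, P, S, K]
Visit M → queue [Q, U, J, P, S, K]
Visit Q → queue [U, J, P, S, K]
Visit U → queue [J, P, S, K]
Visit J; enqueue L → queue [P, S, K, L]
Visit P → queue [S, K, L]
Visit S → queue [K, L]
Visit K → queue [L]
Visit L → queue []

N → I → O → R → T → V → W → X → M → Q → U → J → P → S → K → L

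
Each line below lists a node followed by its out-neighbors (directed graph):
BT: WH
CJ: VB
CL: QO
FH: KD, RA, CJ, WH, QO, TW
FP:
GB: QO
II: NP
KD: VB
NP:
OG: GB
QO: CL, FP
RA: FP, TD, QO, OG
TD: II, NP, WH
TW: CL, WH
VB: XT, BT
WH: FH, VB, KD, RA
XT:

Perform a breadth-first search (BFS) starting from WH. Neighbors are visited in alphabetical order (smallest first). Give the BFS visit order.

Visit WH; enqueue FH, KD, RA, VB → queue [FH, KD, RA, VB]
Visit FH; enqueue CJ, QO, TW → queue [KD, RA, VB, CJ, QO, TW]
Visit KD → queue [RA, VB, CJ, QO, TW]
Visit RA; enqueue FP, OG, TD → queue [VB, CJ, QO, TW, FP, OG, TD]
Visit VB; enqueue BT, XT → queue [CJ, QO, TW, FP, OG, TD, BT, XT]
Visit CJ → queue [QO, TW, FP, OG, TD, BT, XT]
Visit QO; enqueue CL → queue [TW, FP, OG, TD, BT, XT, CL]
Visit TW → queue [FP, OG, TD, BT, XT, CL]
Visit FP → queue [OG, TD, BT, XT, CL]
Visit OG; enqueue GB → queue [TD, BT, XT, CL, GB]
Visit TD; enqueue II, NP → queue [BT, XT, CL, GB, II, NP]
Visit BT → queue [XT, CL, GB, II, NP]
Visit XT → queue [CL, GB, II, NP]
Visit CL → queue [GB, II, NP]
Visit GB → queue [II, NP]
Visit II → queue [NP]
Visit NP → queue []

WH, FH, KD, RA, VB, CJ, QO, TW, FP, OG, TD, BT, XT, CL, GB, II, NP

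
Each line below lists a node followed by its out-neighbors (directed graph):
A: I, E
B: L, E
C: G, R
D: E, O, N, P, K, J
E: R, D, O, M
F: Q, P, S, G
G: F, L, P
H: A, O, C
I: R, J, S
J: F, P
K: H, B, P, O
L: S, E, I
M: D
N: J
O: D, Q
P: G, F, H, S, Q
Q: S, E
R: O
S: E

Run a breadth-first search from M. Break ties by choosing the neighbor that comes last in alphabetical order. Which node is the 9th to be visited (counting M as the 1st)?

S

Visit M; enqueue D → queue [D]
Visit D; enqueue P, O, N, K, J, E → queue [P, O, N, K, J, E]
Visit P; enqueue S, Q, H, G, F → queue [O, N, K, J, E, S, Q, H, G, F]
Visit O → queue [N, K, J, E, S, Q, H, G, F]
Visit N → queue [K, J, E, S, Q, H, G, F]
Visit K; enqueue B → queue [J, E, S, Q, H, G, F, B]
Visit J → queue [E, S, Q, H, G, F, B]
Visit E; enqueue R → queue [S, Q, H, G, F, B, R]
Visit S → queue [Q, H, G, F, B, R]
Visit Q → queue [H, G, F, B, R]
Visit H; enqueue C, A → queue [G, F, B, R, C, A]
Visit G; enqueue L → queue [F, B, R, C, A, L]
Visit F → queue [B, R, C, A, L]
Visit B → queue [R, C, A, L]
Visit R → queue [C, A, L]
Visit C → queue [A, L]
Visit A; enqueue I → queue [L, I]
Visit L → queue [I]
Visit I → queue []

Visit order: M, D, P, O, N, K, J, E, S, Q, H, G, F, B, R, C, A, L, I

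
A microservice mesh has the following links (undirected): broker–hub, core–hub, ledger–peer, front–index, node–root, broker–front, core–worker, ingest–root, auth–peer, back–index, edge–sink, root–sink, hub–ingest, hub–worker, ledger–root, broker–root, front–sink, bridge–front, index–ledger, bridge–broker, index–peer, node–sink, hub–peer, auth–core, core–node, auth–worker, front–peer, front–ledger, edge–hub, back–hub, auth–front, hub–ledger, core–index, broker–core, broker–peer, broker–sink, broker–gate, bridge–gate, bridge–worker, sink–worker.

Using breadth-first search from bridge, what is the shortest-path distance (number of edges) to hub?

2

Level 0: bridge
Level 1: broker, front, gate, worker
Level 2: auth, core, hub, index, ledger, peer, root, sink
Level 3: back, edge, ingest, node
hub first appears at level 2.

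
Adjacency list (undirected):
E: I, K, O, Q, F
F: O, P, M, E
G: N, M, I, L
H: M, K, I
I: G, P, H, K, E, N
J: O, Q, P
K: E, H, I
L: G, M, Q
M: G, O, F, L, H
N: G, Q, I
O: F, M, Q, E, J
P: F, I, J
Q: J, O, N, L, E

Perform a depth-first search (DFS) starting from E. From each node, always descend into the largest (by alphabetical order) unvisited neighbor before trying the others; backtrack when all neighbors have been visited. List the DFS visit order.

E -> Q -> O -> M -> L -> G -> N -> I -> P -> J -> F -> K -> H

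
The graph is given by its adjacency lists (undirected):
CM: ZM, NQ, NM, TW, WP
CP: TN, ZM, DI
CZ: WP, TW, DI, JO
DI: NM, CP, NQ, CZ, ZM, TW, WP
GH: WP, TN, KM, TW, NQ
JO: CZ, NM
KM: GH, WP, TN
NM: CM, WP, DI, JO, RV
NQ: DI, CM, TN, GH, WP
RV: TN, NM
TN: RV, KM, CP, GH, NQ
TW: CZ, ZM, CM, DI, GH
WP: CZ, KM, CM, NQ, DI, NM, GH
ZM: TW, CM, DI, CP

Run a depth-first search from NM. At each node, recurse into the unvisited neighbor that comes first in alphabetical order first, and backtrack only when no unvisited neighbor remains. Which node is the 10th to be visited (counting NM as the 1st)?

CZ

Visit NM
NM → CM
CM → NQ
NQ → DI
DI → CP
CP → TN
TN → GH
GH → KM
KM → WP
WP → CZ
CZ → JO
CZ → TW
TW → ZM
TN → RV

Visit order: NM, CM, NQ, DI, CP, TN, GH, KM, WP, CZ, JO, TW, ZM, RV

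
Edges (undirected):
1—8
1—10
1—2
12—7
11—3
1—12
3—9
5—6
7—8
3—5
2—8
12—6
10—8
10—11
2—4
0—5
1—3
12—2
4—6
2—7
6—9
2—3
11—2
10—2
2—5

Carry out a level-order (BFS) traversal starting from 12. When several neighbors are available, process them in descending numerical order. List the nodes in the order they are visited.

Visit 12; enqueue 7, 6, 2, 1 → queue [7, 6, 2, 1]
Visit 7; enqueue 8 → queue [6, 2, 1, 8]
Visit 6; enqueue 9, 5, 4 → queue [2, 1, 8, 9, 5, 4]
Visit 2; enqueue 11, 10, 3 → queue [1, 8, 9, 5, 4, 11, 10, 3]
Visit 1 → queue [8, 9, 5, 4, 11, 10, 3]
Visit 8 → queue [9, 5, 4, 11, 10, 3]
Visit 9 → queue [5, 4, 11, 10, 3]
Visit 5; enqueue 0 → queue [4, 11, 10, 3, 0]
Visit 4 → queue [11, 10, 3, 0]
Visit 11 → queue [10, 3, 0]
Visit 10 → queue [3, 0]
Visit 3 → queue [0]
Visit 0 → queue []

12 → 7 → 6 → 2 → 1 → 8 → 9 → 5 → 4 → 11 → 10 → 3 → 0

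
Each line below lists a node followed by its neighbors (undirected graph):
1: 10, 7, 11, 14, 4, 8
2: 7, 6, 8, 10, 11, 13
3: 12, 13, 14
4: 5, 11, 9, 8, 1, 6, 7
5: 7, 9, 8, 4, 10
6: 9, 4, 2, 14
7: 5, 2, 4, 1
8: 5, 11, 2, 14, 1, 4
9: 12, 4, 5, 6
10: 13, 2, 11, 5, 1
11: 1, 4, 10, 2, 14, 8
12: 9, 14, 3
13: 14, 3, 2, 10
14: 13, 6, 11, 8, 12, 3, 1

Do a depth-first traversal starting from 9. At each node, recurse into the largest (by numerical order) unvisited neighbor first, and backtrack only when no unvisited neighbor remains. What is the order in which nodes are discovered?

Visit 9
9 → 12
12 → 14
14 → 13
13 → 10
10 → 11
11 → 8
8 → 5
5 → 7
7 → 4
4 → 6
6 → 2
4 → 1
13 → 3

9, 12, 14, 13, 10, 11, 8, 5, 7, 4, 6, 2, 1, 3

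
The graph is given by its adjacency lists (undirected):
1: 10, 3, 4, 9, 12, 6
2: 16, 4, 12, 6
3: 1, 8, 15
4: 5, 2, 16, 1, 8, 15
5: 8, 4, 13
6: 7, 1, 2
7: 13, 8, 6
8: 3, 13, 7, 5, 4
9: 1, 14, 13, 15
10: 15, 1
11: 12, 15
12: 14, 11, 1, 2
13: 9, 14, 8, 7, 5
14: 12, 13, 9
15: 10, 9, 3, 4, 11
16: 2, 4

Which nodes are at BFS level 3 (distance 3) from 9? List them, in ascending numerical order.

Level 0: 9
Level 1: 1, 13, 14, 15
Level 2: 3, 4, 5, 6, 7, 8, 10, 11, 12
Level 3: 2, 16

2, 16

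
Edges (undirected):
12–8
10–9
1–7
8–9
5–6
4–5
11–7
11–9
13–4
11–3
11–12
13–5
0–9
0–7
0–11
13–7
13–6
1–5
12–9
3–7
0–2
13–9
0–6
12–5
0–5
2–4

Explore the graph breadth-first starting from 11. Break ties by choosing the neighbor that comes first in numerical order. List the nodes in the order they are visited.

11 0 3 7 9 12 2 5 6 1 13 8 10 4

Visit 11; enqueue 0, 3, 7, 9, 12 → queue [0, 3, 7, 9, 12]
Visit 0; enqueue 2, 5, 6 → queue [3, 7, 9, 12, 2, 5, 6]
Visit 3 → queue [7, 9, 12, 2, 5, 6]
Visit 7; enqueue 1, 13 → queue [9, 12, 2, 5, 6, 1, 13]
Visit 9; enqueue 8, 10 → queue [12, 2, 5, 6, 1, 13, 8, 10]
Visit 12 → queue [2, 5, 6, 1, 13, 8, 10]
Visit 2; enqueue 4 → queue [5, 6, 1, 13, 8, 10, 4]
Visit 5 → queue [6, 1, 13, 8, 10, 4]
Visit 6 → queue [1, 13, 8, 10, 4]
Visit 1 → queue [13, 8, 10, 4]
Visit 13 → queue [8, 10, 4]
Visit 8 → queue [10, 4]
Visit 10 → queue [4]
Visit 4 → queue []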